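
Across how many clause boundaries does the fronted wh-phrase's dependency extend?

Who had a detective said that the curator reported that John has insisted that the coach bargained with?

3

"who" is extracted from the PP object of "bargained".
Boundaries crossed, outermost first: [that], [that], [that] — 3 in total.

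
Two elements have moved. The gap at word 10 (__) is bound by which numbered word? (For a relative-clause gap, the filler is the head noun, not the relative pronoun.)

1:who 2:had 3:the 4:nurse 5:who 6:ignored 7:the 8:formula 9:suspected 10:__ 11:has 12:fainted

1

The marked gap is the subject of "fainted".
Its filler is the fronted wh-phrase "who", at word 1.
(The other dependency links word 4 to a gap after word 5.)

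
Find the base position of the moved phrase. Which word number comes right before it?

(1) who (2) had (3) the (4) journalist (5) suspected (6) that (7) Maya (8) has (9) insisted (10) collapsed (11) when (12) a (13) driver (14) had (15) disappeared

The displaced element is "who" (word 1).
It is linked across 2 clause boundaries (that → Ø).
It functions as the subject of "collapsed", so the gap sits immediately after word 9 ("insisted").
Base order: The journalist had suspected that Maya has insisted that who collapsed when a driver had disappeared.

9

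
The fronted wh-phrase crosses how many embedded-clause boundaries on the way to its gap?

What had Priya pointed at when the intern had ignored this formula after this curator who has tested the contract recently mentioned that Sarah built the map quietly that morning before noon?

0

"what" originates inside the matrix clause — no clause boundary is crossed.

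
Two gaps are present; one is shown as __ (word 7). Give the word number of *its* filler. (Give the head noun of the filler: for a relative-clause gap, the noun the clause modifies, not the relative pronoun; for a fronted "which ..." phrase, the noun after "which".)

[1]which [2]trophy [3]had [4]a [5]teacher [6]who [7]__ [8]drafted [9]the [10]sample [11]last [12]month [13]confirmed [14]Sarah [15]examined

The marked gap is inside the relative clause, the subject of "drafted".
Its filler is the head noun "teacher" (via "who"), at word 5.
(The other dependency links word 2 to a gap after word 15.)

5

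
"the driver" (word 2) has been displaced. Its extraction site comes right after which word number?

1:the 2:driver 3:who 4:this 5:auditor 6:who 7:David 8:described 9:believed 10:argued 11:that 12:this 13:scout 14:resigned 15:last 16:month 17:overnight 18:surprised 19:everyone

9

The displaced element is "the driver" (word 2).
It is linked across 1 clause boundary (Ø).
It functions as the subject of "argued", so the gap sits immediately after word 9 ("believed").
Base order: This auditor who David described believed that the driver argued that this scout resigned last month overnight.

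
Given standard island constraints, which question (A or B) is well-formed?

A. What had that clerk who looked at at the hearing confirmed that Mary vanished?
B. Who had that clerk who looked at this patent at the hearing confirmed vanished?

In A, the wh-phrase is extracted from inside a complex-NP island (relative clause) (introduced by "who"), which blocks movement.
In B, the extraction path crosses only that-complement boundaries, which are transparent.
So B is grammatical.

B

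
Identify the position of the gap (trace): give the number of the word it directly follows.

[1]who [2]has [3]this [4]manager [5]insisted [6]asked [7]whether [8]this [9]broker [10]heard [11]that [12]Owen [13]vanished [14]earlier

The displaced element is "who" (word 1).
It is linked across 1 clause boundary (Ø).
It functions as the subject of "asked", so the gap sits immediately after word 5 ("insisted").
Base order: This manager has insisted that who asked whether this broker heard that Owen vanished earlier.

5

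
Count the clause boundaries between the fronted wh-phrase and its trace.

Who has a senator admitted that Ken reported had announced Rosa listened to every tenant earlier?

2

"who" is extracted from the subject of "announced".
Boundaries crossed, outermost first: [that], [Ø] — 2 in total.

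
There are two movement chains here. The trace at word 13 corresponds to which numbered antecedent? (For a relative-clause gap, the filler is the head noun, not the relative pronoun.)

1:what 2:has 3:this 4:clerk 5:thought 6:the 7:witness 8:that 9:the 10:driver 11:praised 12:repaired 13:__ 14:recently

1

The marked gap is the direct object of "repaired".
Its filler is the fronted wh-phrase "what", at word 1.
(The other dependency links word 7 to a gap after word 11.)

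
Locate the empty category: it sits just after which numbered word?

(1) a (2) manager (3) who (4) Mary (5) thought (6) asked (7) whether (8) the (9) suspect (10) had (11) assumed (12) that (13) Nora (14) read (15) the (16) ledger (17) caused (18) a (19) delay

The displaced element is "a manager" (word 2).
It is linked across 1 clause boundary (Ø).
It functions as the subject of "asked", so the gap sits immediately after word 5 ("thought").
Base order: Mary thought that a manager asked whether the suspect had assumed that Nora read the ledger.

5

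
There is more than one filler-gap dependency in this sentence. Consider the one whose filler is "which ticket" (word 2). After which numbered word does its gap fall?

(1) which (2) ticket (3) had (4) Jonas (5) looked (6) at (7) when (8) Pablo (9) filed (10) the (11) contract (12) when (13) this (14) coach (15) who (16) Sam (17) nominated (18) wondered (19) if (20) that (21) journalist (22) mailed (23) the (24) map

6

The displaced element is "which ticket" (word 2).
It functions as the object of the preposition "at" of "looked", so the gap sits immediately after word 6 ("at").
Base order: Jonas had looked at which ticket when Pablo filed the contract when this coach who Sam nominated wondered if that journalist mailed the map.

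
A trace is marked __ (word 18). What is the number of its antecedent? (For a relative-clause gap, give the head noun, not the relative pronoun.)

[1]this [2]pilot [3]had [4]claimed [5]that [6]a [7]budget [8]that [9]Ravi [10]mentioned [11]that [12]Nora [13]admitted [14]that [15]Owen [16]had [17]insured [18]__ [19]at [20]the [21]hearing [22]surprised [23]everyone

The gap at 18 is the object of "insured", inside a relative clause.
The relative pronoun is "that" (word 8); it is bound by the head noun immediately before it.
Its filler is the head noun "budget", at word 7.

7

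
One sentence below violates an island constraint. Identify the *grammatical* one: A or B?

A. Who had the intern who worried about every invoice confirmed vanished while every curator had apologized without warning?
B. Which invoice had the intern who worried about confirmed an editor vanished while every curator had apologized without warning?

In B, the wh-phrase is extracted from inside a complex-NP island (relative clause) (introduced by "who"), which blocks movement.
In A, the extraction path crosses only that-complement boundaries, which are transparent.
So A is grammatical.

A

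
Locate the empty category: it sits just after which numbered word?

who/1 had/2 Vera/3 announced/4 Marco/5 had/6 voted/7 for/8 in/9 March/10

The displaced element is "who" (word 1).
It is linked across 1 clause boundary (Ø).
It functions as the object of the preposition "for" of "voted", so the gap sits immediately after word 8 ("for").
Base order: Vera had announced Marco had voted for who in March.

8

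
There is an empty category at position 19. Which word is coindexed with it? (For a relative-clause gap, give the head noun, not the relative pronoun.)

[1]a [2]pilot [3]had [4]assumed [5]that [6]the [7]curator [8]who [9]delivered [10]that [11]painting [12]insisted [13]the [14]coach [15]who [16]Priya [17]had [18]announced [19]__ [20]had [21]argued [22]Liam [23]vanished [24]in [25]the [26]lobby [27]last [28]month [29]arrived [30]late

14

The gap at 19 is the subject of "argued", inside a relative clause.
The relative pronoun is "who" (word 15); it is bound by the head noun immediately before it.
Its filler is the head noun "coach", at word 14.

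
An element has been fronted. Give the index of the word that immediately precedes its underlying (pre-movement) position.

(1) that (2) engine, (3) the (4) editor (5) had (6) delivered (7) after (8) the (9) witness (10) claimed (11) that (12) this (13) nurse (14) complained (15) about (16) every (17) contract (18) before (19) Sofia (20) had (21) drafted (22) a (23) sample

6

The displaced element is "that engine" (word 2).
It functions as the direct object of "delivered", so the gap sits immediately after word 6 ("delivered").
Base order: The editor had delivered that engine after the witness claimed that this nurse complained about every contract before Sofia had drafted a sample.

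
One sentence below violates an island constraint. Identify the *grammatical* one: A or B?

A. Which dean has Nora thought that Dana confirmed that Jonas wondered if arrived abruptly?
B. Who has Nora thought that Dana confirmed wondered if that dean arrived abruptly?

In A, the wh-phrase is extracted from inside a wh-island (introduced by "if"), which blocks movement.
In B, the extraction path crosses only that-complement boundaries, which are transparent.
So B is grammatical.

B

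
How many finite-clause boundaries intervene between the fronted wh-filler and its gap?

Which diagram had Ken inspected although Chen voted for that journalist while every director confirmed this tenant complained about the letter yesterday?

0

"which diagram" originates inside the matrix clause — no clause boundary is crossed.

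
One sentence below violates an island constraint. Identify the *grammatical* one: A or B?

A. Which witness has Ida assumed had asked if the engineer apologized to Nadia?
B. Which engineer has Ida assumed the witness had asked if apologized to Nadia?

In B, the wh-phrase is extracted from inside a wh-island (introduced by "if"), which blocks movement.
In A, the extraction path crosses only that-complement boundaries, which are transparent.
So A is grammatical.

A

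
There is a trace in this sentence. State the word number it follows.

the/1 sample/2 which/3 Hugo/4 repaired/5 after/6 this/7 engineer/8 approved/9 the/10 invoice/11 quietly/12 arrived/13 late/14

5

The displaced element is "the sample" (word 2).
It functions as the direct object of "repaired", so the gap sits immediately after word 5 ("repaired").
Base order: Hugo repaired the sample after this engineer approved the invoice quietly.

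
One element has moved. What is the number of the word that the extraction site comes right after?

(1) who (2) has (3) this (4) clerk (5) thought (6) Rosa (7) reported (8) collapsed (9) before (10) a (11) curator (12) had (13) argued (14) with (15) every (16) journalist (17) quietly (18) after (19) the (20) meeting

7

The displaced element is "who" (word 1).
It is linked across 2 clause boundaries (Ø → Ø).
It functions as the subject of "collapsed", so the gap sits immediately after word 7 ("reported").
Base order: This clerk has thought Rosa reported that who collapsed before a curator had argued with every journalist quietly after the meeting.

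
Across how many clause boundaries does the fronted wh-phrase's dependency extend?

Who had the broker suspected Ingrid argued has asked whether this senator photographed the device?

"who" is extracted from the subject of "asked".
Boundaries crossed, outermost first: [Ø], [Ø] — 2 in total.

2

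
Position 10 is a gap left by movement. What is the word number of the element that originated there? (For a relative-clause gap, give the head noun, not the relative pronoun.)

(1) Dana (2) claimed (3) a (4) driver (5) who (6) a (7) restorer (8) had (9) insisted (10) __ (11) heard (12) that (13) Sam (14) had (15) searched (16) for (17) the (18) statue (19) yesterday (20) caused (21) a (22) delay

The gap at 10 is the subject of "heard", inside a relative clause.
The relative pronoun is "who" (word 5); it is bound by the head noun immediately before it.
Its filler is the head noun "driver", at word 4.

4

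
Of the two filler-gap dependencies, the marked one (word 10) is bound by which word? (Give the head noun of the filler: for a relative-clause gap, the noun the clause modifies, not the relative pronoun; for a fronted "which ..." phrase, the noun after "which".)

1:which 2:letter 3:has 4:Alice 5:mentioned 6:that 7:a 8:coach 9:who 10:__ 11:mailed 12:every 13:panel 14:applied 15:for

8

The marked gap is inside the relative clause, the subject of "mailed".
Its filler is the head noun "coach" (via "who"), at word 8.
(The other dependency links word 2 to a gap after word 15.)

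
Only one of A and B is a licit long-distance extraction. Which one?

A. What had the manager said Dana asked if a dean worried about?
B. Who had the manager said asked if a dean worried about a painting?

B

In A, the wh-phrase is extracted from inside a wh-island (introduced by "if"), which blocks movement.
In B, the extraction path crosses only that-complement boundaries, which are transparent.
So B is grammatical.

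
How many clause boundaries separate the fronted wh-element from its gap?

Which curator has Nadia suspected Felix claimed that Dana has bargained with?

"which curator" is extracted from the PP object of "bargained".
Boundaries crossed, outermost first: [Ø], [that] — 2 in total.

2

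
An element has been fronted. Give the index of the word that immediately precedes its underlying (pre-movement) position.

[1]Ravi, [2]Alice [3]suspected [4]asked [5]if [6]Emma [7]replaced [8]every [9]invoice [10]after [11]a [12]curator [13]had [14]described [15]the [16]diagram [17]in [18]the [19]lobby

The displaced element is "Ravi" (word 1).
It is linked across 1 clause boundary (Ø).
It functions as the subject of "asked", so the gap sits immediately after word 3 ("suspected").
Base order: Alice suspected that Ravi asked if Emma replaced every invoice after a curator had described the diagram in the lobby.

3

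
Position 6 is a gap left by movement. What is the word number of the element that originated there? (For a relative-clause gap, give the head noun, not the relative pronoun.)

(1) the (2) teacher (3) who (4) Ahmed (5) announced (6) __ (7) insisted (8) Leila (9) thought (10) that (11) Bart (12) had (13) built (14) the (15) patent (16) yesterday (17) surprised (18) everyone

2

The gap at 6 is the subject of "insisted", inside a relative clause.
The relative pronoun is "who" (word 3); it is bound by the head noun immediately before it.
Its filler is the head noun "teacher", at word 2.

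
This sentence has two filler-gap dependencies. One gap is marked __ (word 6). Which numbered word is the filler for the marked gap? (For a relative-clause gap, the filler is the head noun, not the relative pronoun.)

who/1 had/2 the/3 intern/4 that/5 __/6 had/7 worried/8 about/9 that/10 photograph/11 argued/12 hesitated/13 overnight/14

The marked gap is inside the relative clause, the subject of "worried".
Its filler is the head noun "intern" (via "that"), at word 4.
(The other dependency links word 1 to a gap after word 12.)

4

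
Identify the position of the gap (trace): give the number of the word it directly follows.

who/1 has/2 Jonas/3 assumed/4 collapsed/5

4

The displaced element is "who" (word 1).
It is linked across 1 clause boundary (Ø).
It functions as the subject of "collapsed", so the gap sits immediately after word 4 ("assumed").
Base order: Jonas has assumed that who collapsed.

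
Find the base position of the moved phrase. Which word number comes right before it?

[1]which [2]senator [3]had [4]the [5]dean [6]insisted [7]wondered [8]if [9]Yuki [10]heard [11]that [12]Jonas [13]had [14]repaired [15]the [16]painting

The displaced element is "which senator" (word 2).
It is linked across 1 clause boundary (Ø).
It functions as the subject of "wondered", so the gap sits immediately after word 6 ("insisted").
Base order: The dean had insisted which senator wondered if Yuki heard that Jonas had repaired the painting.

6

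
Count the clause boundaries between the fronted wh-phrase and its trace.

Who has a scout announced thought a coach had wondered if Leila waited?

1

"who" is extracted from the subject of "thought".
Boundaries crossed, outermost first: [Ø] — 1 in total.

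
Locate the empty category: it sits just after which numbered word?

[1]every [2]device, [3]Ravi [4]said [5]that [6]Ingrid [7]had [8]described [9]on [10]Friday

The displaced element is "every device" (word 2).
It is linked across 1 clause boundary (that).
It functions as the direct object of "described", so the gap sits immediately after word 8 ("described").
Base order: Ravi said that Ingrid had described every device on Friday.

8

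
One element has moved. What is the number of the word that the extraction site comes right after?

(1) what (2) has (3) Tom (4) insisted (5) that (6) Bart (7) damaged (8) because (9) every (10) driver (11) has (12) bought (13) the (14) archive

The displaced element is "what" (word 1).
It is linked across 1 clause boundary (that).
It functions as the direct object of "damaged", so the gap sits immediately after word 7 ("damaged").
Base order: Tom has insisted that Bart damaged what because every driver has bought the archive.

7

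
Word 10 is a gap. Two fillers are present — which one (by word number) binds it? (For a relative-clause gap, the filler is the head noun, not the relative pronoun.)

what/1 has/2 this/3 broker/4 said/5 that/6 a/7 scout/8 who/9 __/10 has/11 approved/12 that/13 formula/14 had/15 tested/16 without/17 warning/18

The marked gap is inside the relative clause, the subject of "approved".
Its filler is the head noun "scout" (via "who"), at word 8.
(The other dependency links word 1 to a gap after word 16.)

8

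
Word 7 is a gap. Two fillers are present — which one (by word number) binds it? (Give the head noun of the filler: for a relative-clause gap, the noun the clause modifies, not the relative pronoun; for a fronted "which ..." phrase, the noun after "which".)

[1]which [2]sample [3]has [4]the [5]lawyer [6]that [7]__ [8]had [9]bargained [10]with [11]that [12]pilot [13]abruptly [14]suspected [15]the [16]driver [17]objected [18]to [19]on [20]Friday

5

The marked gap is inside the relative clause, the subject of "bargained".
Its filler is the head noun "lawyer" (via "that"), at word 5.
(The other dependency links word 2 to a gap after word 18.)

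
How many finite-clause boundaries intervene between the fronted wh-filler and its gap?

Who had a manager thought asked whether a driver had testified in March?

"who" is extracted from the subject of "asked".
Boundaries crossed, outermost first: [Ø] — 1 in total.

1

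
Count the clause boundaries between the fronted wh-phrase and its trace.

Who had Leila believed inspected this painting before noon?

1

"who" is extracted from the subject of "inspected".
Boundaries crossed, outermost first: [Ø] — 1 in total.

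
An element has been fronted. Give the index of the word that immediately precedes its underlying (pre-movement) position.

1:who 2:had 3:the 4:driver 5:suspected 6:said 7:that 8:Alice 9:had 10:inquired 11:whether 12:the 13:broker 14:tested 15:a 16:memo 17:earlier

5

The displaced element is "who" (word 1).
It is linked across 1 clause boundary (Ø).
It functions as the subject of "said", so the gap sits immediately after word 5 ("suspected").
Base order: The driver had suspected that who said that Alice had inquired whether the broker tested a memo earlier.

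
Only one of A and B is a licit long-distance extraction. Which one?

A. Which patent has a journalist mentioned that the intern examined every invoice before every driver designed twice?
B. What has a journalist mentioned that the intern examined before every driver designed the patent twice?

In A, the wh-phrase is extracted from inside an adjunct island (introduced by "before"), which blocks movement.
In B, the extraction path crosses only that-complement boundaries, which are transparent.
So B is grammatical.

B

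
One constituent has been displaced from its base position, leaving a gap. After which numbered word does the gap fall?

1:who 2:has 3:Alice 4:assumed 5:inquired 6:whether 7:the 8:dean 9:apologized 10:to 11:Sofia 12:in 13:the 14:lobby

4

The displaced element is "who" (word 1).
It is linked across 1 clause boundary (Ø).
It functions as the subject of "inquired", so the gap sits immediately after word 4 ("assumed").
Base order: Alice has assumed that who inquired whether the dean apologized to Sofia in the lobby.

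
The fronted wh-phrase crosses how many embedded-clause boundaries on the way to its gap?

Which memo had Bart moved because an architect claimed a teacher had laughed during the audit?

"which memo" originates inside the matrix clause — no clause boundary is crossed.

0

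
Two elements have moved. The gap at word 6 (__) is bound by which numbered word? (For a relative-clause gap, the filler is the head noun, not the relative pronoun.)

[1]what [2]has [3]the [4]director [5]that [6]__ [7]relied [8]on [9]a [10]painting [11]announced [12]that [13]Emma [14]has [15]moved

The marked gap is inside the relative clause, the subject of "relied".
Its filler is the head noun "director" (via "that"), at word 4.
(The other dependency links word 1 to a gap after word 15.)

4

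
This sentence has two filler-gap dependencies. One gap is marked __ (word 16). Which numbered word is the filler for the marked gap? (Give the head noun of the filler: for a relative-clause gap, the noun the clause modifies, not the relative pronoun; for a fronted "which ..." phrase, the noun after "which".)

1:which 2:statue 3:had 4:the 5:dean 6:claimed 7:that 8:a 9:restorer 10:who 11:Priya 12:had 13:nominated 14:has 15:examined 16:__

2

The marked gap is the direct object of "examined".
Its filler is the fronted wh-phrase "which statue", at word 2.
(The other dependency links word 9 to a gap after word 13.)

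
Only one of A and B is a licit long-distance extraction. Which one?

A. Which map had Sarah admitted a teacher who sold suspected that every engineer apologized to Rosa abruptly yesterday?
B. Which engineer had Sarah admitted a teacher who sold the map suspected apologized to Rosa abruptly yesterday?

In A, the wh-phrase is extracted from inside a complex-NP island (relative clause) (introduced by "who"), which blocks movement.
In B, the extraction path crosses only that-complement boundaries, which are transparent.
So B is grammatical.

B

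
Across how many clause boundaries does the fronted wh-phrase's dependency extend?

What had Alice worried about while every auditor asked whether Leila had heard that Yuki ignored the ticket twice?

"what" originates inside the matrix clause — no clause boundary is crossed.

0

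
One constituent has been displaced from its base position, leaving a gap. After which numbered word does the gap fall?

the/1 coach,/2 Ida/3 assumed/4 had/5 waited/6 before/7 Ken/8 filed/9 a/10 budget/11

The displaced element is "the coach" (word 2).
It is linked across 1 clause boundary (Ø).
It functions as the subject of "waited", so the gap sits immediately after word 4 ("assumed").
Base order: Ida assumed the coach had waited before Ken filed a budget.

4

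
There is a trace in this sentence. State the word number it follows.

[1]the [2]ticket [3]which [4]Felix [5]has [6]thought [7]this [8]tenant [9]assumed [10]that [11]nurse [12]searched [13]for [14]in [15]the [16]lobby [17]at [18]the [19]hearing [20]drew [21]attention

13

The displaced element is "the ticket" (word 2).
It is linked across 2 clause boundaries (Ø → Ø).
It functions as the object of the preposition "for" of "searched", so the gap sits immediately after word 13 ("for").
Base order: Felix has thought this tenant assumed that nurse searched for the ticket in the lobby at the hearing.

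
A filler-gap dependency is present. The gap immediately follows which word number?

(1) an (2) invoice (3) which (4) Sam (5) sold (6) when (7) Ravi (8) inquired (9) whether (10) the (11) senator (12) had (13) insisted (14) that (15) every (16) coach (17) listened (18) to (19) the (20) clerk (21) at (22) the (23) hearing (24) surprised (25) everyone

5

The displaced element is "an invoice" (word 2).
It functions as the direct object of "sold", so the gap sits immediately after word 5 ("sold").
Base order: Sam sold an invoice when Ravi inquired whether the senator had insisted that every coach listened to the clerk at the hearing.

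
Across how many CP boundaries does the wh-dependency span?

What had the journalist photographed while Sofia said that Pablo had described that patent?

0

"what" originates inside the matrix clause — no clause boundary is crossed.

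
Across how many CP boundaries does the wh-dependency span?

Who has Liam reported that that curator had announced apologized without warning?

"who" is extracted from the subject of "apologized".
Boundaries crossed, outermost first: [that], [Ø] — 2 in total.

2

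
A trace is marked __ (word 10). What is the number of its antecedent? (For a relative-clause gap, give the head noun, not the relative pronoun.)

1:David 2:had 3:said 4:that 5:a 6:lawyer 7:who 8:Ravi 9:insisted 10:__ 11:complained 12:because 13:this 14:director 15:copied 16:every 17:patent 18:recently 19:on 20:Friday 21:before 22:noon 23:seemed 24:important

The gap at 10 is the subject of "complained", inside a relative clause.
The relative pronoun is "who" (word 7); it is bound by the head noun immediately before it.
Its filler is the head noun "lawyer", at word 6.

6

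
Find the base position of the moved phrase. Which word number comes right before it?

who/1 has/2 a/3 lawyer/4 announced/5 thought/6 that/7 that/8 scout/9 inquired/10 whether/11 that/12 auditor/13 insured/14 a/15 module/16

The displaced element is "who" (word 1).
It is linked across 1 clause boundary (Ø).
It functions as the subject of "thought", so the gap sits immediately after word 5 ("announced").
Base order: A lawyer has announced that who thought that that scout inquired whether that auditor insured a module.

5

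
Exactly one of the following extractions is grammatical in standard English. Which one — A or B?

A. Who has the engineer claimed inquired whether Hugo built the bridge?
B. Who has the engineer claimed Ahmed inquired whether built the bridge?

In B, the wh-phrase is extracted from inside a wh-island (introduced by "whether"), which blocks movement.
In A, the extraction path crosses only that-complement boundaries, which are transparent.
So A is grammatical.

A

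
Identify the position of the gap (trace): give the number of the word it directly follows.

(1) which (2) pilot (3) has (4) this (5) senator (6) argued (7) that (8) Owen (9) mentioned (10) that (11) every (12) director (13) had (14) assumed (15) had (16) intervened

14

The displaced element is "which pilot" (word 2).
It is linked across 3 clause boundaries (that → that → Ø).
It functions as the subject of "intervened", so the gap sits immediately after word 14 ("assumed").
Base order: This senator has argued that Owen mentioned that every director had assumed that which pilot had intervened.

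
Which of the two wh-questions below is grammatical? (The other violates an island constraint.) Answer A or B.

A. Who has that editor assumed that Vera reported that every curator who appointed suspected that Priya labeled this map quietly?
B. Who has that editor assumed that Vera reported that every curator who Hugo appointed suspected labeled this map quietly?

In A, the wh-phrase is extracted from inside a complex-NP island (relative clause) (introduced by "who"), which blocks movement.
In B, the extraction path crosses only that-complement boundaries, which are transparent.
So B is grammatical.

B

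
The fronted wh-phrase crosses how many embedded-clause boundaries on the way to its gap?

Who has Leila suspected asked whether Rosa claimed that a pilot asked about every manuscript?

1

"who" is extracted from the subject of "asked".
Boundaries crossed, outermost first: [Ø] — 1 in total.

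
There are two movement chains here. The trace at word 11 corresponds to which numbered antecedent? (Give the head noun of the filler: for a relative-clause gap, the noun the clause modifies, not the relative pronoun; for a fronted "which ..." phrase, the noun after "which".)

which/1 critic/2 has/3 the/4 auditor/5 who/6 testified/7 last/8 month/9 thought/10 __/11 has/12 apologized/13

2

The marked gap is the subject of "apologized".
Its filler is the fronted wh-phrase "which critic", at word 2.
(The other dependency links word 5 to a gap after word 6.)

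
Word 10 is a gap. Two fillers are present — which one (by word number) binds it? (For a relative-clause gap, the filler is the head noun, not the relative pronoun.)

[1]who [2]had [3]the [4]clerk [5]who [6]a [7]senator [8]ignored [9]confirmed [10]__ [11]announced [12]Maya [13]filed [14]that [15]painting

1

The marked gap is the subject of "announced".
Its filler is the fronted wh-phrase "who", at word 1.
(The other dependency links word 4 to a gap after word 8.)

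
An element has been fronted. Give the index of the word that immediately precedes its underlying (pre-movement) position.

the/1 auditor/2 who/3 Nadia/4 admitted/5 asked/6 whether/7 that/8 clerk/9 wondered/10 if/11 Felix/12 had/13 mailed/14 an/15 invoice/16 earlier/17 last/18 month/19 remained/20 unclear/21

The displaced element is "the auditor" (word 2).
It is linked across 1 clause boundary (Ø).
It functions as the subject of "asked", so the gap sits immediately after word 5 ("admitted").
Base order: Nadia admitted the auditor asked whether that clerk wondered if Felix had mailed an invoice earlier last month.

5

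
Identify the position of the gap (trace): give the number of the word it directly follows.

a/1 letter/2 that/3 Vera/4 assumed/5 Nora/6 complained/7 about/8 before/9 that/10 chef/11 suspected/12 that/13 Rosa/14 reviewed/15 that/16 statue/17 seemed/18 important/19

8

The displaced element is "a letter" (word 2).
It is linked across 1 clause boundary (Ø).
It functions as the object of the preposition "about" of "complained", so the gap sits immediately after word 8 ("about").
Base order: Vera assumed Nora complained about a letter before that chef suspected that Rosa reviewed that statue.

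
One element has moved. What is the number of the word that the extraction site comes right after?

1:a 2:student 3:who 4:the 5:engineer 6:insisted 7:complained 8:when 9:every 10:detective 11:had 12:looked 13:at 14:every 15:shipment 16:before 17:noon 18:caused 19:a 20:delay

6

The displaced element is "a student" (word 2).
It is linked across 1 clause boundary (Ø).
It functions as the subject of "complained", so the gap sits immediately after word 6 ("insisted").
Base order: The engineer insisted that a student complained when every detective had looked at every shipment before noon.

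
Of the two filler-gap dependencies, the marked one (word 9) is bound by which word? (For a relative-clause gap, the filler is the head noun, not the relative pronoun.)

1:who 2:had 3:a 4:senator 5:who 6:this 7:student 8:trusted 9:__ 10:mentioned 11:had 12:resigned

The marked gap is inside the relative clause, the direct object of "trusted".
Its filler is the head noun "senator" (via "who"), at word 4.
(The other dependency links word 1 to a gap after word 10.)

4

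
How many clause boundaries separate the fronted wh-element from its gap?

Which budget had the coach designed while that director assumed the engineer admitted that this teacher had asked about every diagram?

"which budget" originates inside the matrix clause — no clause boundary is crossed.

0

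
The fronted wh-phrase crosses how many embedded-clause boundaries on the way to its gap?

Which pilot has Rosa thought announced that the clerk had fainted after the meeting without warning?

"which pilot" is extracted from the subject of "announced".
Boundaries crossed, outermost first: [Ø] — 1 in total.

1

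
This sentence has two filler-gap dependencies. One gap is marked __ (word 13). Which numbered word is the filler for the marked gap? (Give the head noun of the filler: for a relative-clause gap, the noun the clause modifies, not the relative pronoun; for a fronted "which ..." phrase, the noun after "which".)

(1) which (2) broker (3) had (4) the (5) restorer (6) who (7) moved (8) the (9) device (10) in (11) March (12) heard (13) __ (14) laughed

2

The marked gap is the subject of "laughed".
Its filler is the fronted wh-phrase "which broker", at word 2.
(The other dependency links word 5 to a gap after word 6.)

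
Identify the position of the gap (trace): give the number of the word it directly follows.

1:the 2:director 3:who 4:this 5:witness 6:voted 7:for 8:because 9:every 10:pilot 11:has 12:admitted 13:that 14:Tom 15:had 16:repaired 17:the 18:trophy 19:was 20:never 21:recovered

7

The displaced element is "the director" (word 2).
It functions as the object of the preposition "for" of "voted", so the gap sits immediately after word 7 ("for").
Base order: This witness voted for the director because every pilot has admitted that Tom had repaired the trophy.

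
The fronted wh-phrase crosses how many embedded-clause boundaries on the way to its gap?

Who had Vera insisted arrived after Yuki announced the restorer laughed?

"who" is extracted from the subject of "arrived".
Boundaries crossed, outermost first: [Ø] — 1 in total.

1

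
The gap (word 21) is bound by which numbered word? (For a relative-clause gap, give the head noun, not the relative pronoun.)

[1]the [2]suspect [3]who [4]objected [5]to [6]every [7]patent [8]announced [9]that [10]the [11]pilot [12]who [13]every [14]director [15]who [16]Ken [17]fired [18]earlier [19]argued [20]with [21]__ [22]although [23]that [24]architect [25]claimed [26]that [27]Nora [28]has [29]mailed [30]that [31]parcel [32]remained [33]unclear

The gap at 21 is the prepositional object of "argued", inside a relative clause.
The relative pronoun is "who" (word 12); it is bound by the head noun immediately before it.
Its filler is the head noun "pilot", at word 11.

11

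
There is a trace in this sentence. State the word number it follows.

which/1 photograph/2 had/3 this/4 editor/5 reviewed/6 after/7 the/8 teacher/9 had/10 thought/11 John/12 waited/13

6

The displaced element is "which photograph" (word 2).
It functions as the direct object of "reviewed", so the gap sits immediately after word 6 ("reviewed").
Base order: This editor had reviewed which photograph after the teacher had thought John waited.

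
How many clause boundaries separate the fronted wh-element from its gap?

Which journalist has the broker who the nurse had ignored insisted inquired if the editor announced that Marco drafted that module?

1

"which journalist" is extracted from the subject of "inquired".
Boundaries crossed, outermost first: [Ø] — 1 in total.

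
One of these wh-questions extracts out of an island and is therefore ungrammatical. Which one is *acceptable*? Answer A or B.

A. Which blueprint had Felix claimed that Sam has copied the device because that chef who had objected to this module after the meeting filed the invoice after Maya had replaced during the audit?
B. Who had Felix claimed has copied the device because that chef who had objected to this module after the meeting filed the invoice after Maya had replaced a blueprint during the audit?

B

In A, the wh-phrase is extracted from inside an adjunct island (introduced by "because"), which blocks movement.
In B, the extraction path crosses only that-complement boundaries, which are transparent.
So B is grammatical.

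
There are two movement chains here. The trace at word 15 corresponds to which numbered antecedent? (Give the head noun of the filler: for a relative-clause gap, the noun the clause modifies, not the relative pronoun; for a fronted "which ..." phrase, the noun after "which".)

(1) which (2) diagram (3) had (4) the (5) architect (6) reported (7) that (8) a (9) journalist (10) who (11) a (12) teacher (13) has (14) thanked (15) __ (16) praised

The marked gap is inside the relative clause, the direct object of "thanked".
Its filler is the head noun "journalist" (via "who"), at word 9.
(The other dependency links word 2 to a gap after word 16.)

9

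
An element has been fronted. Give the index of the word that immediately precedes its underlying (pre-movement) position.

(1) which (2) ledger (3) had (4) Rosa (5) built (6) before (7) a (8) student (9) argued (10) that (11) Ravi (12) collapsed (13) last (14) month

5

The displaced element is "which ledger" (word 2).
It functions as the direct object of "built", so the gap sits immediately after word 5 ("built").
Base order: Rosa had built which ledger before a student argued that Ravi collapsed last month.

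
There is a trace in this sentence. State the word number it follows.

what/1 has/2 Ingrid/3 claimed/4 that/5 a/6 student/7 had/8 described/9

The displaced element is "what" (word 1).
It is linked across 1 clause boundary (that).
It functions as the direct object of "described", so the gap sits immediately after word 9 ("described").
Base order: Ingrid has claimed that a student had described what.

9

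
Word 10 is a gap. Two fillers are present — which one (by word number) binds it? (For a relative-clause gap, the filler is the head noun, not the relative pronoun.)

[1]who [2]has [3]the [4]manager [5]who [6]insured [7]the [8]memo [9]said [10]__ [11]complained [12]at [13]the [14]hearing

The marked gap is the subject of "complained".
Its filler is the fronted wh-phrase "who", at word 1.
(The other dependency links word 4 to a gap after word 5.)

1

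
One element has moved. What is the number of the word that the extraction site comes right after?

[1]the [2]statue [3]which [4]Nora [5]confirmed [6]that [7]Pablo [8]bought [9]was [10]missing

8

The displaced element is "the statue" (word 2).
It is linked across 1 clause boundary (that).
It functions as the direct object of "bought", so the gap sits immediately after word 8 ("bought").
Base order: Nora confirmed that Pablo bought the statue.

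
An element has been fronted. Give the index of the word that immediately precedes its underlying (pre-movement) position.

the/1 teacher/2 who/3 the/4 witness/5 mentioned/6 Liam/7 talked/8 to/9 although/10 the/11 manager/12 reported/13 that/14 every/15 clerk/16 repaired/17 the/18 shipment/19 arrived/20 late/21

The displaced element is "the teacher" (word 2).
It is linked across 1 clause boundary (Ø).
It functions as the object of the preposition "to" of "talked", so the gap sits immediately after word 9 ("to").
Base order: The witness mentioned Liam talked to the teacher although the manager reported that every clerk repaired the shipment.

9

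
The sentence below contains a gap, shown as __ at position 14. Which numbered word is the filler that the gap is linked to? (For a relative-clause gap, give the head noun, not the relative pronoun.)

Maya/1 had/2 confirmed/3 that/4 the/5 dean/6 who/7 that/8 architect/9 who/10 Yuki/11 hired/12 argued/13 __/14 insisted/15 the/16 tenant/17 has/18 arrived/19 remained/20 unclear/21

6

The gap at 14 is the subject of "insisted", inside a relative clause.
The relative pronoun is "who" (word 7); it is bound by the head noun immediately before it.
Its filler is the head noun "dean", at word 6.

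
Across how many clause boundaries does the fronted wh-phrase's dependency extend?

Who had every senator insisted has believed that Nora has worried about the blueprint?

1

"who" is extracted from the subject of "believed".
Boundaries crossed, outermost first: [Ø] — 1 in total.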